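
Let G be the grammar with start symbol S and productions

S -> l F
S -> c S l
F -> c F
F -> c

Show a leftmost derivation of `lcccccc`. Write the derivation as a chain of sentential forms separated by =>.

S=>lF=>lcF=>lccF=>lcccF=>lccccF=>lcccccF=>lcccccc

S => lF   [S -> l F]
lF => lcF   [F -> c F]
lcF => lccF   [F -> c F]
lccF => lcccF   [F -> c F]
lcccF => lccccF   [F -> c F]
lccccF => lcccccF   [F -> c F]
lcccccF => lcccccc   [F -> c]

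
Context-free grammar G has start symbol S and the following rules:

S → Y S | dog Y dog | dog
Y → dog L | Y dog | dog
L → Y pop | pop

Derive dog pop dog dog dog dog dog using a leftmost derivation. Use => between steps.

S => Y S => Y dog S => Y dog dog S => Y dog dog dog S => dog L dog dog dog S => dog pop dog dog dog S => dog pop dog dog dog Y S => dog pop dog dog dog dog S => dog pop dog dog dog dog dog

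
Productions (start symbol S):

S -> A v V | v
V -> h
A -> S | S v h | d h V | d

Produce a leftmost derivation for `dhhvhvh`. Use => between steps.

S => AvV => SvV => AvVvV => dhVvVvV => dhhvVvV => dhhvhvV => dhhvhvh

S => AvV   [S -> A v V]
AvV => SvV   [A -> S]
SvV => AvVvV   [S -> A v V]
AvVvV => dhVvVvV   [A -> d h V]
dhVvVvV => dhhvVvV   [V -> h]
dhhvVvV => dhhvhvV   [V -> h]
dhhvhvV => dhhvhvh   [V -> h]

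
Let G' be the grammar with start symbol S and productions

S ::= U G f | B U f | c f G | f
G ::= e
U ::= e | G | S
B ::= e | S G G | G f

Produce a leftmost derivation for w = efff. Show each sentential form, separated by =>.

S => BUf => GfUf => efUf => efSf => efff

S => BUf   [S ::= B U f]
BUf => GfUf   [B ::= G f]
GfUf => efUf   [G ::= e]
efUf => efSf   [U ::= S]
efSf => efff   [S ::= f]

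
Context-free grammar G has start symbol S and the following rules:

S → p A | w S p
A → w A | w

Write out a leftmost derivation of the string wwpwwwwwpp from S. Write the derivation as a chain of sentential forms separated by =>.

S => wSp => wwSpp => wwpApp => wwpwApp => wwpwwApp => wwpwwwApp => wwpwwwwApp => wwpwwwwwpp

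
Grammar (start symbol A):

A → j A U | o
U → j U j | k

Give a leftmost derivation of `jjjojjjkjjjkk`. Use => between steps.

A => jAU => jjAUU => jjjAUUU => jjjoUUU => jjjojUjUU => jjjojjUjjUU => jjjojjjUjjjUU => jjjojjjkjjjUU => jjjojjjkjjjkU => jjjojjjkjjjkk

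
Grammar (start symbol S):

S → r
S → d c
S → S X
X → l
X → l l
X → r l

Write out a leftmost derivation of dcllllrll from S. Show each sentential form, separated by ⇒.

S ⇒ SX ⇒ SXX ⇒ SXXX ⇒ SXXXX ⇒ dcXXXX ⇒ dcllXXX ⇒ dcllllXX ⇒ dcllllrlX ⇒ dcllllrll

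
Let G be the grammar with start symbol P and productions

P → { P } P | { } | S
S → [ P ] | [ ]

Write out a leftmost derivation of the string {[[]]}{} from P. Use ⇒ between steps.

P⇒{P}P⇒{S}P⇒{[P]}P⇒{[S]}P⇒{[[]]}P⇒{[[]]}{}

P ⇒ {P}P   [P → { P } P]
{P}P ⇒ {S}P   [P → S]
{S}P ⇒ {[P]}P   [S → [ P ]]
{[P]}P ⇒ {[S]}P   [P → S]
{[S]}P ⇒ {[[]]}P   [S → [ ]]
{[[]]}P ⇒ {[[]]}{}   [P → { }]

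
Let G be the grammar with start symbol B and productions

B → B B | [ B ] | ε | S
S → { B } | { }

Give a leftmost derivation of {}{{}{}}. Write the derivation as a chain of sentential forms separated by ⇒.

B⇒BB⇒SB⇒{}B⇒{}S⇒{}{B}⇒{}{BB}⇒{}{SB}⇒{}{{B}B}⇒{}{{}B}⇒{}{{}S}⇒{}{{}{}}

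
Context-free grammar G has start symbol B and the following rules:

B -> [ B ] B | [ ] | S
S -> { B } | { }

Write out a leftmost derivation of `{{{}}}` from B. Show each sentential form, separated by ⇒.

B ⇒ S ⇒ {B} ⇒ {S} ⇒ {{B}} ⇒ {{S}} ⇒ {{{}}}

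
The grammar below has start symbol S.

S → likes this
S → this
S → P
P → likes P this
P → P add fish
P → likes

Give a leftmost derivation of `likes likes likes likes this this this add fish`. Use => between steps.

S => P => P add fish => likes P this add fish => likes likes P this this add fish => likes likes likes P this this this add fish => likes likes likes likes this this this add fish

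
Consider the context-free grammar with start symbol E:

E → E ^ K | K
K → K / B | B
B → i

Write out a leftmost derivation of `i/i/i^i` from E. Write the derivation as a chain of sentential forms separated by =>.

E => E^K   [E → E ^ K]
E^K => K^K   [E → K]
K^K => K/B^K   [K → K / B]
K/B^K => K/B/B^K   [K → K / B]
K/B/B^K => B/B/B^K   [K → B]
B/B/B^K => i/B/B^K   [B → i]
i/B/B^K => i/i/B^K   [B → i]
i/i/B^K => i/i/i^K   [B → i]
i/i/i^K => i/i/i^B   [K → B]
i/i/i^B => i/i/i^i   [B → i]

E=>E^K=>K^K=>K/B^K=>K/B/B^K=>B/B/B^K=>i/B/B^K=>i/i/B^K=>i/i/i^K=>i/i/i^B=>i/i/i^i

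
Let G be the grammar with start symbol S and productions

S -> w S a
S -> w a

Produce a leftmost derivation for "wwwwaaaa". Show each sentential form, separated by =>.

S => wSa   [S -> w S a]
wSa => wwSaa   [S -> w S a]
wwSaa => wwwSaaa   [S -> w S a]
wwwSaaa => wwwwaaaa   [S -> w a]

S => wSa => wwSaa => wwwSaaa => wwwwaaaa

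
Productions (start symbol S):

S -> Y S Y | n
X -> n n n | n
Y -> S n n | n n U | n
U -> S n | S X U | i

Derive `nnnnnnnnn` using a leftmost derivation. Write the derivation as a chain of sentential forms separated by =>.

S => YSY   [S -> Y S Y]
YSY => SnnSY   [Y -> S n n]
SnnSY => YSYnnSY   [S -> Y S Y]
YSYnnSY => SnnSYnnSY   [Y -> S n n]
SnnSYnnSY => nnnSYnnSY   [S -> n]
nnnSYnnSY => nnnnYnnSY   [S -> n]
nnnnYnnSY => nnnnnnnSY   [Y -> n]
nnnnnnnSY => nnnnnnnnY   [S -> n]
nnnnnnnnY => nnnnnnnnn   [Y -> n]

S => YSY => SnnSY => YSYnnSY => SnnSYnnSY => nnnSYnnSY => nnnnYnnSY => nnnnnnnSY => nnnnnnnnY => nnnnnnnnn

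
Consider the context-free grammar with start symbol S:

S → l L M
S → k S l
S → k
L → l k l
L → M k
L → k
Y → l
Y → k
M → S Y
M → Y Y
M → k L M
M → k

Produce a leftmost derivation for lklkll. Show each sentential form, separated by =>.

S => lLM => lMkM => lYYkM => lkYkM => lklkM => lklkYY => lklklY => lklkll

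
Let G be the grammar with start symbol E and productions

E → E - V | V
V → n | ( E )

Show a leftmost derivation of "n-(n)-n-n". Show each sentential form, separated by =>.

E => E-V => E-V-V => E-V-V-V => V-V-V-V => n-V-V-V => n-(E)-V-V => n-(V)-V-V => n-(n)-V-V => n-(n)-n-V => n-(n)-n-n

E => E-V   [E → E - V]
E-V => E-V-V   [E → E - V]
E-V-V => E-V-V-V   [E → E - V]
E-V-V-V => V-V-V-V   [E → V]
V-V-V-V => n-V-V-V   [V → n]
n-V-V-V => n-(E)-V-V   [V → ( E )]
n-(E)-V-V => n-(V)-V-V   [E → V]
n-(V)-V-V => n-(n)-V-V   [V → n]
n-(n)-V-V => n-(n)-n-V   [V → n]
n-(n)-n-V => n-(n)-n-n   [V → n]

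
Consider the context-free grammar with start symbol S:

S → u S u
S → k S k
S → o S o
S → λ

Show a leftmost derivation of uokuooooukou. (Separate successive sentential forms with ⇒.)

S ⇒ uSu   [S → u S u]
uSu ⇒ uoSou   [S → o S o]
uoSou ⇒ uokSkou   [S → k S k]
uokSkou ⇒ uokuSukou   [S → u S u]
uokuSukou ⇒ uokuoSoukou   [S → o S o]
uokuoSoukou ⇒ uokuooSooukou   [S → o S o]
uokuooSooukou ⇒ uokuooooukou   [S → λ]

S ⇒ uSu ⇒ uoSou ⇒ uokSkou ⇒ uokuSukou ⇒ uokuoSoukou ⇒ uokuooSooukou ⇒ uokuooooukou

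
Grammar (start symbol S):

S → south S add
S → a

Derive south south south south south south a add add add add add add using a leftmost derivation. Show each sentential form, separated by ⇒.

S ⇒ south S add ⇒ south south S add add ⇒ south south south S add add add ⇒ south south south south S add add add add ⇒ south south south south south S add add add add add ⇒ south south south south south south S add add add add add add ⇒ south south south south south south a add add add add add add

S ⇒ south S add   [S → south S add]
south S add ⇒ south south S add add   [S → south S add]
south south S add add ⇒ south south south S add add add   [S → south S add]
south south south S add add add ⇒ south south south south S add add add add   [S → south S add]
south south south south S add add add add ⇒ south south south south south S add add add add add   [S → south S add]
south south south south south S add add add add add ⇒ south south south south south south S add add add add add add   [S → south S add]
south south south south south south S add add add add add add ⇒ south south south south south south a add add add add add add   [S → a]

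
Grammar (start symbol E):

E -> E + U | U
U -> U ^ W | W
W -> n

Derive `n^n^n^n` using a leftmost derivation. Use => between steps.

E => U   [E -> U]
U => U^W   [U -> U ^ W]
U^W => U^W^W   [U -> U ^ W]
U^W^W => U^W^W^W   [U -> U ^ W]
U^W^W^W => W^W^W^W   [U -> W]
W^W^W^W => n^W^W^W   [W -> n]
n^W^W^W => n^n^W^W   [W -> n]
n^n^W^W => n^n^n^W   [W -> n]
n^n^n^W => n^n^n^n   [W -> n]

E=>U=>U^W=>U^W^W=>U^W^W^W=>W^W^W^W=>n^W^W^W=>n^n^W^W=>n^n^n^W=>n^n^n^n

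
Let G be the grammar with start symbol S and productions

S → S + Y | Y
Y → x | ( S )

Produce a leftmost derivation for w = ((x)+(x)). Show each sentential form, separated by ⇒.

S ⇒ Y ⇒ (S) ⇒ (S+Y) ⇒ (Y+Y) ⇒ ((S)+Y) ⇒ ((Y)+Y) ⇒ ((x)+Y) ⇒ ((x)+(S)) ⇒ ((x)+(Y)) ⇒ ((x)+(x))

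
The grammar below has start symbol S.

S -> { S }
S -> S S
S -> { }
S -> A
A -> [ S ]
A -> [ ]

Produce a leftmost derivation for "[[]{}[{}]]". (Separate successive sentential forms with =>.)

S => A => [S] => [SS] => [SSS] => [ASS] => [[]SS] => [[]{}S] => [[]{}A] => [[]{}[S]] => [[]{}[{}]]

S => A   [S -> A]
A => [S]   [A -> [ S ]]
[S] => [SS]   [S -> S S]
[SS] => [SSS]   [S -> S S]
[SSS] => [ASS]   [S -> A]
[ASS] => [[]SS]   [A -> [ ]]
[[]SS] => [[]{}S]   [S -> { }]
[[]{}S] => [[]{}A]   [S -> A]
[[]{}A] => [[]{}[S]]   [A -> [ S ]]
[[]{}[S]] => [[]{}[{}]]   [S -> { }]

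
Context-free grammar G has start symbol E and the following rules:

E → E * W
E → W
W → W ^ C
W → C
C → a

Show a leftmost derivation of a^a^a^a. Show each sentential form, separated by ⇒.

E ⇒ W ⇒ W^C ⇒ W^C^C ⇒ W^C^C^C ⇒ C^C^C^C ⇒ a^C^C^C ⇒ a^a^C^C ⇒ a^a^a^C ⇒ a^a^a^a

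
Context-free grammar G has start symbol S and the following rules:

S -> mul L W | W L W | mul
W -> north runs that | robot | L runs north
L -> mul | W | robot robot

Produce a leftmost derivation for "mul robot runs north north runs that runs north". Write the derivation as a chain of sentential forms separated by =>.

S => mul L W => mul W W => mul L runs north W => mul W runs north W => mul robot runs north W => mul robot runs north L runs north => mul robot runs north W runs north => mul robot runs north north runs that runs north

S => mul L W   [S -> mul L W]
mul L W => mul W W   [L -> W]
mul W W => mul L runs north W   [W -> L runs north]
mul L runs north W => mul W runs north W   [L -> W]
mul W runs north W => mul robot runs north W   [W -> robot]
mul robot runs north W => mul robot runs north L runs north   [W -> L runs north]
mul robot runs north L runs north => mul robot runs north W runs north   [L -> W]
mul robot runs north W runs north => mul robot runs north north runs that runs north   [W -> north runs that]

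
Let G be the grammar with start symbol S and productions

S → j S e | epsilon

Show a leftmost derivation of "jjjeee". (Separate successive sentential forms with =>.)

S => jSe   [S → j S e]
jSe => jjSee   [S → j S e]
jjSee => jjjSeee   [S → j S e]
jjjSeee => jjjeee   [S → epsilon]

S => jSe => jjSee => jjjSeee => jjjeee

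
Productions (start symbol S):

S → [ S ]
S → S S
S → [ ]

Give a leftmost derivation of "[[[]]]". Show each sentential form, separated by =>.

S => [S]   [S → [ S ]]
[S] => [[S]]   [S → [ S ]]
[[S]] => [[[]]]   [S → [ ]]

S=>[S]=>[[S]]=>[[[]]]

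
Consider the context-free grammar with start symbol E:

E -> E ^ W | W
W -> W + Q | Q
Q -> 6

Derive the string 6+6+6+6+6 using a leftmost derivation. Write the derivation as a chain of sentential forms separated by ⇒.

E ⇒ W ⇒ W+Q ⇒ W+Q+Q ⇒ W+Q+Q+Q ⇒ W+Q+Q+Q+Q ⇒ Q+Q+Q+Q+Q ⇒ 6+Q+Q+Q+Q ⇒ 6+6+Q+Q+Q ⇒ 6+6+6+Q+Q ⇒ 6+6+6+6+Q ⇒ 6+6+6+6+6

E ⇒ W   [E -> W]
W ⇒ W+Q   [W -> W + Q]
W+Q ⇒ W+Q+Q   [W -> W + Q]
W+Q+Q ⇒ W+Q+Q+Q   [W -> W + Q]
W+Q+Q+Q ⇒ W+Q+Q+Q+Q   [W -> W + Q]
W+Q+Q+Q+Q ⇒ Q+Q+Q+Q+Q   [W -> Q]
Q+Q+Q+Q+Q ⇒ 6+Q+Q+Q+Q   [Q -> 6]
6+Q+Q+Q+Q ⇒ 6+6+Q+Q+Q   [Q -> 6]
6+6+Q+Q+Q ⇒ 6+6+6+Q+Q   [Q -> 6]
6+6+6+Q+Q ⇒ 6+6+6+6+Q   [Q -> 6]
6+6+6+6+Q ⇒ 6+6+6+6+6   [Q -> 6]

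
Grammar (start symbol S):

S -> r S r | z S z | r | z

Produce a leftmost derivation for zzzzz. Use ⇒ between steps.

S⇒zSz⇒zzSzz⇒zzzzz

S ⇒ zSz   [S -> z S z]
zSz ⇒ zzSzz   [S -> z S z]
zzSzz ⇒ zzzzz   [S -> z]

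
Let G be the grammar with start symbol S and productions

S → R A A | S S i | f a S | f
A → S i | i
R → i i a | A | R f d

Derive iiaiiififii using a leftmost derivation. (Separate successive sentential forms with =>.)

S=>SSi=>RAASi=>iiaAASi=>iiaiASi=>iiaiiSi=>iiaiiRAAi=>iiaiiAAAi=>iiaiiiAAi=>iiaiiiSiAi=>iiaiiifiAi=>iiaiiifiSii=>iiaiiififii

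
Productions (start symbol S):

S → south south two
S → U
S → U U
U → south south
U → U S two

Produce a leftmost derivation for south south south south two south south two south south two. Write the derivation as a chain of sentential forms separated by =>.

S => U => U S two => U S two S two => U S two S two S two => south south S two S two S two => south south U two S two S two => south south south south two S two S two => south south south south two U two S two => south south south south two south south two S two => south south south south two south south two U two => south south south south two south south two south south two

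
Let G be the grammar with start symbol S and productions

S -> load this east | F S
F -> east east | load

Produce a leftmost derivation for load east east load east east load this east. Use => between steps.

S => F S => load S => load F S => load east east S => load east east F S => load east east load S => load east east load F S => load east east load east east S => load east east load east east load this east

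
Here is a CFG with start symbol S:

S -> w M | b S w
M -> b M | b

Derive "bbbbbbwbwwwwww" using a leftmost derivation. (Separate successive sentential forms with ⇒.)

S ⇒ bSw   [S -> b S w]
bSw ⇒ bbSww   [S -> b S w]
bbSww ⇒ bbbSwww   [S -> b S w]
bbbSwww ⇒ bbbbSwwww   [S -> b S w]
bbbbSwwww ⇒ bbbbbSwwwww   [S -> b S w]
bbbbbSwwwww ⇒ bbbbbbSwwwwww   [S -> b S w]
bbbbbbSwwwwww ⇒ bbbbbbwMwwwwww   [S -> w M]
bbbbbbwMwwwwww ⇒ bbbbbbwbwwwwww   [M -> b]

S ⇒ bSw ⇒ bbSww ⇒ bbbSwww ⇒ bbbbSwwww ⇒ bbbbbSwwwww ⇒ bbbbbbSwwwwww ⇒ bbbbbbwMwwwwww ⇒ bbbbbbwbwwwwww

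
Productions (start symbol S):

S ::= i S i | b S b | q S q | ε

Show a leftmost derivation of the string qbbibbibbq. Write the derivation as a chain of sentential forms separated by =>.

S=>qSq=>qbSbq=>qbbSbbq=>qbbiSibbq=>qbbibSbibbq=>qbbibbibbq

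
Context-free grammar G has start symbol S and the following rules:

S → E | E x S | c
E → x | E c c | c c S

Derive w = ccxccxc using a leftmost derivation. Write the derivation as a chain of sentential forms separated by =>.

S => ExS => EccxS => ccSccxS => ccEccxS => ccxccxS => ccxccxc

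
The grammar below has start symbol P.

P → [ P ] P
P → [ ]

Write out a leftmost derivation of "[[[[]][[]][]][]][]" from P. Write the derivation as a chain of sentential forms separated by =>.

P=>[P]P=>[[P]P]P=>[[[P]P]P]P=>[[[[]]P]P]P=>[[[[]][P]P]P]P=>[[[[]][[]]P]P]P=>[[[[]][[]][]]P]P=>[[[[]][[]][]][]]P=>[[[[]][[]][]][]][]

P => [P]P   [P → [ P ] P]
[P]P => [[P]P]P   [P → [ P ] P]
[[P]P]P => [[[P]P]P]P   [P → [ P ] P]
[[[P]P]P]P => [[[[]]P]P]P   [P → [ ]]
[[[[]]P]P]P => [[[[]][P]P]P]P   [P → [ P ] P]
[[[[]][P]P]P]P => [[[[]][[]]P]P]P   [P → [ ]]
[[[[]][[]]P]P]P => [[[[]][[]][]]P]P   [P → [ ]]
[[[[]][[]][]]P]P => [[[[]][[]][]][]]P   [P → [ ]]
[[[[]][[]][]][]]P => [[[[]][[]][]][]][]   [P → [ ]]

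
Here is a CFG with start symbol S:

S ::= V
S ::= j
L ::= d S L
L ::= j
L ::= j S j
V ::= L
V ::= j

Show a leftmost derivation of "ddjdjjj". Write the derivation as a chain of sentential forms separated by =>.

S => V   [S ::= V]
V => L   [V ::= L]
L => dSL   [L ::= d S L]
dSL => dVL   [S ::= V]
dVL => dLL   [V ::= L]
dLL => ddSLL   [L ::= d S L]
ddSLL => ddjLL   [S ::= j]
ddjLL => ddjdSLL   [L ::= d S L]
ddjdSLL => ddjdVLL   [S ::= V]
ddjdVLL => ddjdjLL   [V ::= j]
ddjdjLL => ddjdjjL   [L ::= j]
ddjdjjL => ddjdjjj   [L ::= j]

S => V => L => dSL => dVL => dLL => ddSLL => ddjLL => ddjdSLL => ddjdVLL => ddjdjLL => ddjdjjL => ddjdjjj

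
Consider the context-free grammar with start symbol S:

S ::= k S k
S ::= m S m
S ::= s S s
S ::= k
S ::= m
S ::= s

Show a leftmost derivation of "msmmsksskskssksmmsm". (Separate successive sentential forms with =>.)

S=>mSm=>msSsm=>msmSmsm=>msmmSmmsm=>msmmsSsmmsm=>msmmskSksmmsm=>msmmsksSsksmmsm=>msmmskssSssksmmsm=>msmmsksskSkssksmmsm=>msmmsksskskssksmmsm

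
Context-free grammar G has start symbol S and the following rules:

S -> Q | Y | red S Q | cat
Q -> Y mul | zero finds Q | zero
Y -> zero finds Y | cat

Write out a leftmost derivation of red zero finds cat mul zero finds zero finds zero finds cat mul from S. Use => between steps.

S => red S Q => red Q Q => red zero finds Q Q => red zero finds Y mul Q => red zero finds cat mul Q => red zero finds cat mul zero finds Q => red zero finds cat mul zero finds Y mul => red zero finds cat mul zero finds zero finds Y mul => red zero finds cat mul zero finds zero finds zero finds Y mul => red zero finds cat mul zero finds zero finds zero finds cat mul

S => red S Q   [S -> red S Q]
red S Q => red Q Q   [S -> Q]
red Q Q => red zero finds Q Q   [Q -> zero finds Q]
red zero finds Q Q => red zero finds Y mul Q   [Q -> Y mul]
red zero finds Y mul Q => red zero finds cat mul Q   [Y -> cat]
red zero finds cat mul Q => red zero finds cat mul zero finds Q   [Q -> zero finds Q]
red zero finds cat mul zero finds Q => red zero finds cat mul zero finds Y mul   [Q -> Y mul]
red zero finds cat mul zero finds Y mul => red zero finds cat mul zero finds zero finds Y mul   [Y -> zero finds Y]
red zero finds cat mul zero finds zero finds Y mul => red zero finds cat mul zero finds zero finds zero finds Y mul   [Y -> zero finds Y]
red zero finds cat mul zero finds zero finds zero finds Y mul => red zero finds cat mul zero finds zero finds zero finds cat mul   [Y -> cat]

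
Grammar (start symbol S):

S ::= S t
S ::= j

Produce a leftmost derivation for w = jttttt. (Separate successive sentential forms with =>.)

S => St   [S ::= S t]
St => Stt   [S ::= S t]
Stt => Sttt   [S ::= S t]
Sttt => Stttt   [S ::= S t]
Stttt => Sttttt   [S ::= S t]
Sttttt => jttttt   [S ::= j]

S => St => Stt => Sttt => Stttt => Sttttt => jttttt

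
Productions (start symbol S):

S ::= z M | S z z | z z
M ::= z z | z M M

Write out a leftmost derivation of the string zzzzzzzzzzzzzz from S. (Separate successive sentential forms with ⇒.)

S⇒Szz⇒zMzz⇒zzMMzz⇒zzzMMMzz⇒zzzzzMMzz⇒zzzzzzzMzz⇒zzzzzzzzMMzz⇒zzzzzzzzzzMzz⇒zzzzzzzzzzzzzz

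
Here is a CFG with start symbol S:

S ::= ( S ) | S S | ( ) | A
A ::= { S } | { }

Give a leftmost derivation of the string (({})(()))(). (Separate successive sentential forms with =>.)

S => SS => (S)S => (SS)S => ((S)S)S => ((A)S)S => (({})S)S => (({})(S))S => (({})(()))S => (({})(()))()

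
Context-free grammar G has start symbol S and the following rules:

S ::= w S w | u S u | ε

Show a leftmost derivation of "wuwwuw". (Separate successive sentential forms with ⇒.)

S ⇒ wSw ⇒ wuSuw ⇒ wuwSwuw ⇒ wuwwuw

S ⇒ wSw   [S ::= w S w]
wSw ⇒ wuSuw   [S ::= u S u]
wuSuw ⇒ wuwSwuw   [S ::= w S w]
wuwSwuw ⇒ wuwwuw   [S ::= ε]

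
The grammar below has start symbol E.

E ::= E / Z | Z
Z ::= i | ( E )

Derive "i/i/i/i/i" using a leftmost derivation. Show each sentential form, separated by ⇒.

E ⇒ E/Z   [E ::= E / Z]
E/Z ⇒ E/Z/Z   [E ::= E / Z]
E/Z/Z ⇒ E/Z/Z/Z   [E ::= E / Z]
E/Z/Z/Z ⇒ E/Z/Z/Z/Z   [E ::= E / Z]
E/Z/Z/Z/Z ⇒ Z/Z/Z/Z/Z   [E ::= Z]
Z/Z/Z/Z/Z ⇒ i/Z/Z/Z/Z   [Z ::= i]
i/Z/Z/Z/Z ⇒ i/i/Z/Z/Z   [Z ::= i]
i/i/Z/Z/Z ⇒ i/i/i/Z/Z   [Z ::= i]
i/i/i/Z/Z ⇒ i/i/i/i/Z   [Z ::= i]
i/i/i/i/Z ⇒ i/i/i/i/i   [Z ::= i]

E⇒E/Z⇒E/Z/Z⇒E/Z/Z/Z⇒E/Z/Z/Z/Z⇒Z/Z/Z/Z/Z⇒i/Z/Z/Z/Z⇒i/i/Z/Z/Z⇒i/i/i/Z/Z⇒i/i/i/i/Z⇒i/i/i/i/i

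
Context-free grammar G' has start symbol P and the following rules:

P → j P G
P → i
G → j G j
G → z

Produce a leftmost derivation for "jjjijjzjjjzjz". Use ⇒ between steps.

P⇒jPG⇒jjPGG⇒jjjPGGG⇒jjjiGGG⇒jjjijGjGG⇒jjjijjGjjGG⇒jjjijjzjjGG⇒jjjijjzjjjGjG⇒jjjijjzjjjzjG⇒jjjijjzjjjzjz

P ⇒ jPG   [P → j P G]
jPG ⇒ jjPGG   [P → j P G]
jjPGG ⇒ jjjPGGG   [P → j P G]
jjjPGGG ⇒ jjjiGGG   [P → i]
jjjiGGG ⇒ jjjijGjGG   [G → j G j]
jjjijGjGG ⇒ jjjijjGjjGG   [G → j G j]
jjjijjGjjGG ⇒ jjjijjzjjGG   [G → z]
jjjijjzjjGG ⇒ jjjijjzjjjGjG   [G → j G j]
jjjijjzjjjGjG ⇒ jjjijjzjjjzjG   [G → z]
jjjijjzjjjzjG ⇒ jjjijjzjjjzjz   [G → z]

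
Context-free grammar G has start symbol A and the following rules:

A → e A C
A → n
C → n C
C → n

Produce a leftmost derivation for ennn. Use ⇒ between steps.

A⇒eAC⇒enC⇒ennC⇒ennn

A ⇒ eAC   [A → e A C]
eAC ⇒ enC   [A → n]
enC ⇒ ennC   [C → n C]
ennC ⇒ ennn   [C → n]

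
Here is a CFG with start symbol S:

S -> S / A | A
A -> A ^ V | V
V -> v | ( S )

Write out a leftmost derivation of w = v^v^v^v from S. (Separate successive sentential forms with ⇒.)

S ⇒ A   [S -> A]
A ⇒ A^V   [A -> A ^ V]
A^V ⇒ A^V^V   [A -> A ^ V]
A^V^V ⇒ A^V^V^V   [A -> A ^ V]
A^V^V^V ⇒ V^V^V^V   [A -> V]
V^V^V^V ⇒ v^V^V^V   [V -> v]
v^V^V^V ⇒ v^v^V^V   [V -> v]
v^v^V^V ⇒ v^v^v^V   [V -> v]
v^v^v^V ⇒ v^v^v^v   [V -> v]

S ⇒ A ⇒ A^V ⇒ A^V^V ⇒ A^V^V^V ⇒ V^V^V^V ⇒ v^V^V^V ⇒ v^v^V^V ⇒ v^v^v^V ⇒ v^v^v^v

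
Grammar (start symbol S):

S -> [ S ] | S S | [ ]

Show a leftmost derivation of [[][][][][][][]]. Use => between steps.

S=>[S]=>[SS]=>[SSS]=>[SSSS]=>[SSSSS]=>[SSSSSS]=>[SSSSSSS]=>[[]SSSSSS]=>[[][]SSSSS]=>[[][][]SSSS]=>[[][][][]SSS]=>[[][][][][]SS]=>[[][][][][][]S]=>[[][][][][][][]]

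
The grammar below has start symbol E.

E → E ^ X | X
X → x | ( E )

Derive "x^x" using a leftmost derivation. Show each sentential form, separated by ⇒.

E ⇒ E^X   [E → E ^ X]
E^X ⇒ X^X   [E → X]
X^X ⇒ x^X   [X → x]
x^X ⇒ x^x   [X → x]

E⇒E^X⇒X^X⇒x^X⇒x^x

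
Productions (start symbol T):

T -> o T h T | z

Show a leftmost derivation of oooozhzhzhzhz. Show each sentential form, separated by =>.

T => oThT => ooThThT => oooThThThT => ooooThThThThT => oooozhThThThT => oooozhzhThThT => oooozhzhzhThT => oooozhzhzhzhT => oooozhzhzhzhz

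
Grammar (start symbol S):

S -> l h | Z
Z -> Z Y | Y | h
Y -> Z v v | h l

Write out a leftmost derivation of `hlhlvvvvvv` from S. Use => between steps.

S => Z => Y => Zvv => ZYvv => YYvv => hlYvv => hlZvvvv => hlYvvvv => hlZvvvvvv => hlYvvvvvv => hlhlvvvvvv

S => Z   [S -> Z]
Z => Y   [Z -> Y]
Y => Zvv   [Y -> Z v v]
Zvv => ZYvv   [Z -> Z Y]
ZYvv => YYvv   [Z -> Y]
YYvv => hlYvv   [Y -> h l]
hlYvv => hlZvvvv   [Y -> Z v v]
hlZvvvv => hlYvvvv   [Z -> Y]
hlYvvvv => hlZvvvvvv   [Y -> Z v v]
hlZvvvvvv => hlYvvvvvv   [Z -> Y]
hlYvvvvvv => hlhlvvvvvv   [Y -> h l]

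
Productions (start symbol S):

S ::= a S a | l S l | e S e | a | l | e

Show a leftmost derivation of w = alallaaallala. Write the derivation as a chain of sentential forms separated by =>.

S => aSa   [S ::= a S a]
aSa => alSla   [S ::= l S l]
alSla => alaSala   [S ::= a S a]
alaSala => alalSlala   [S ::= l S l]
alalSlala => alallSllala   [S ::= l S l]
alallSllala => alallaSallala   [S ::= a S a]
alallaSallala => alallaaallala   [S ::= a]

S => aSa => alSla => alaSala => alalSlala => alallSllala => alallaSallala => alallaaallala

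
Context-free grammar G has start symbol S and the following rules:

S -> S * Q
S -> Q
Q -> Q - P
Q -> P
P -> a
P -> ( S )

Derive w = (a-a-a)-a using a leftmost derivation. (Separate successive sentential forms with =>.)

S => Q   [S -> Q]
Q => Q-P   [Q -> Q - P]
Q-P => P-P   [Q -> P]
P-P => (S)-P   [P -> ( S )]
(S)-P => (Q)-P   [S -> Q]
(Q)-P => (Q-P)-P   [Q -> Q - P]
(Q-P)-P => (Q-P-P)-P   [Q -> Q - P]
(Q-P-P)-P => (P-P-P)-P   [Q -> P]
(P-P-P)-P => (a-P-P)-P   [P -> a]
(a-P-P)-P => (a-a-P)-P   [P -> a]
(a-a-P)-P => (a-a-a)-P   [P -> a]
(a-a-a)-P => (a-a-a)-a   [P -> a]

S=>Q=>Q-P=>P-P=>(S)-P=>(Q)-P=>(Q-P)-P=>(Q-P-P)-P=>(P-P-P)-P=>(a-P-P)-P=>(a-a-P)-P=>(a-a-a)-P=>(a-a-a)-a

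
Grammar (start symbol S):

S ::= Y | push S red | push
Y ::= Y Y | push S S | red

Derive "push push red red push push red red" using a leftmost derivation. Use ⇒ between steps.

S ⇒ Y ⇒ Y Y ⇒ Y Y Y ⇒ push S S Y Y ⇒ push Y S Y Y ⇒ push push S S S Y Y ⇒ push push Y S S Y Y ⇒ push push Y Y S S Y Y ⇒ push push red Y S S Y Y ⇒ push push red red S S Y Y ⇒ push push red red push S Y Y ⇒ push push red red push push Y Y ⇒ push push red red push push red Y ⇒ push push red red push push red red

S ⇒ Y   [S ::= Y]
Y ⇒ Y Y   [Y ::= Y Y]
Y Y ⇒ Y Y Y   [Y ::= Y Y]
Y Y Y ⇒ push S S Y Y   [Y ::= push S S]
push S S Y Y ⇒ push Y S Y Y   [S ::= Y]
push Y S Y Y ⇒ push push S S S Y Y   [Y ::= push S S]
push push S S S Y Y ⇒ push push Y S S Y Y   [S ::= Y]
push push Y S S Y Y ⇒ push push Y Y S S Y Y   [Y ::= Y Y]
push push Y Y S S Y Y ⇒ push push red Y S S Y Y   [Y ::= red]
push push red Y S S Y Y ⇒ push push red red S S Y Y   [Y ::= red]
push push red red S S Y Y ⇒ push push red red push S Y Y   [S ::= push]
push push red red push S Y Y ⇒ push push red red push push Y Y   [S ::= push]
push push red red push push Y Y ⇒ push push red red push push red Y   [Y ::= red]
push push red red push push red Y ⇒ push push red red push push red red   [Y ::= red]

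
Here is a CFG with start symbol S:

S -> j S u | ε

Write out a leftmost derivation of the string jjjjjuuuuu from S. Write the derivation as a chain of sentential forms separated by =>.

S => jSu => jjSuu => jjjSuuu => jjjjSuuuu => jjjjjSuuuuu => jjjjjuuuuu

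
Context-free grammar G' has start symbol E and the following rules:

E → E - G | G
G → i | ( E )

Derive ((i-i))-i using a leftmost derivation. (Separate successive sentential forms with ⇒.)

E ⇒ E-G   [E → E - G]
E-G ⇒ G-G   [E → G]
G-G ⇒ (E)-G   [G → ( E )]
(E)-G ⇒ (G)-G   [E → G]
(G)-G ⇒ ((E))-G   [G → ( E )]
((E))-G ⇒ ((E-G))-G   [E → E - G]
((E-G))-G ⇒ ((G-G))-G   [E → G]
((G-G))-G ⇒ ((i-G))-G   [G → i]
((i-G))-G ⇒ ((i-i))-G   [G → i]
((i-i))-G ⇒ ((i-i))-i   [G → i]

E ⇒ E-G ⇒ G-G ⇒ (E)-G ⇒ (G)-G ⇒ ((E))-G ⇒ ((E-G))-G ⇒ ((G-G))-G ⇒ ((i-G))-G ⇒ ((i-i))-G ⇒ ((i-i))-i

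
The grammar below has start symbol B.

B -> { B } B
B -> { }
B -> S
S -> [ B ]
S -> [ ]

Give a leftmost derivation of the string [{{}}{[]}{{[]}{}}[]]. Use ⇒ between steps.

B ⇒ S   [B -> S]
S ⇒ [B]   [S -> [ B ]]
[B] ⇒ [{B}B]   [B -> { B } B]
[{B}B] ⇒ [{{}}B]   [B -> { }]
[{{}}B] ⇒ [{{}}{B}B]   [B -> { B } B]
[{{}}{B}B] ⇒ [{{}}{S}B]   [B -> S]
[{{}}{S}B] ⇒ [{{}}{[]}B]   [S -> [ ]]
[{{}}{[]}B] ⇒ [{{}}{[]}{B}B]   [B -> { B } B]
[{{}}{[]}{B}B] ⇒ [{{}}{[]}{{B}B}B]   [B -> { B } B]
[{{}}{[]}{{B}B}B] ⇒ [{{}}{[]}{{S}B}B]   [B -> S]
[{{}}{[]}{{S}B}B] ⇒ [{{}}{[]}{{[]}B}B]   [S -> [ ]]
[{{}}{[]}{{[]}B}B] ⇒ [{{}}{[]}{{[]}{}}B]   [B -> { }]
[{{}}{[]}{{[]}{}}B] ⇒ [{{}}{[]}{{[]}{}}S]   [B -> S]
[{{}}{[]}{{[]}{}}S] ⇒ [{{}}{[]}{{[]}{}}[]]   [S -> [ ]]

B⇒S⇒[B]⇒[{B}B]⇒[{{}}B]⇒[{{}}{B}B]⇒[{{}}{S}B]⇒[{{}}{[]}B]⇒[{{}}{[]}{B}B]⇒[{{}}{[]}{{B}B}B]⇒[{{}}{[]}{{S}B}B]⇒[{{}}{[]}{{[]}B}B]⇒[{{}}{[]}{{[]}{}}B]⇒[{{}}{[]}{{[]}{}}S]⇒[{{}}{[]}{{[]}{}}[]]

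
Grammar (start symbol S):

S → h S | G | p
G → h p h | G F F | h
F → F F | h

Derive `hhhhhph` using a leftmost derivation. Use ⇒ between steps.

S ⇒ hS ⇒ hhS ⇒ hhhS ⇒ hhhhS ⇒ hhhhG ⇒ hhhhhph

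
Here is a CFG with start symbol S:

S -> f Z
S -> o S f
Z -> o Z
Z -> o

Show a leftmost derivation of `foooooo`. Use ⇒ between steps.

S ⇒ fZ ⇒ foZ ⇒ fooZ ⇒ foooZ ⇒ fooooZ ⇒ foooooZ ⇒ foooooo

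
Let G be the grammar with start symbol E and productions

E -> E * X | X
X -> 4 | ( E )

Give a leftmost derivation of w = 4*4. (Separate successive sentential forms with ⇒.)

E ⇒ E*X ⇒ X*X ⇒ 4*X ⇒ 4*4

E ⇒ E*X   [E -> E * X]
E*X ⇒ X*X   [E -> X]
X*X ⇒ 4*X   [X -> 4]
4*X ⇒ 4*4   [X -> 4]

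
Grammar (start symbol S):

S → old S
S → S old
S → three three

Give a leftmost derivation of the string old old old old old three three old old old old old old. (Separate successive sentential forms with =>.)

S => old S => old S old => old old S old => old old S old old => old old old S old old => old old old S old old old => old old old S old old old old => old old old S old old old old old => old old old old S old old old old old => old old old old S old old old old old old => old old old old old S old old old old old old => old old old old old three three old old old old old old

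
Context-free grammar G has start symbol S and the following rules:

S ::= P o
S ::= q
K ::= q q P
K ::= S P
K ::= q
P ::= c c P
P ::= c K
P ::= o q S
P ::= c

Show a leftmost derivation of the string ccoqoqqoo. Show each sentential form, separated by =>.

S => Po => ccPo => ccoqSo => ccoqPoo => ccoqoqSoo => ccoqoqqoo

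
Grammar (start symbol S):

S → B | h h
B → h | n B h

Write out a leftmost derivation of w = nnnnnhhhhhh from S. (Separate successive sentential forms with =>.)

S => B   [S → B]
B => nBh   [B → n B h]
nBh => nnBhh   [B → n B h]
nnBhh => nnnBhhh   [B → n B h]
nnnBhhh => nnnnBhhhh   [B → n B h]
nnnnBhhhh => nnnnnBhhhhh   [B → n B h]
nnnnnBhhhhh => nnnnnhhhhhh   [B → h]

S=>B=>nBh=>nnBhh=>nnnBhhh=>nnnnBhhhh=>nnnnnBhhhhh=>nnnnnhhhhhh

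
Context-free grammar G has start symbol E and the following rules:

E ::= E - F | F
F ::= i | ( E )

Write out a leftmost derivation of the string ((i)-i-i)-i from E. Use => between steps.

E => E-F   [E ::= E - F]
E-F => F-F   [E ::= F]
F-F => (E)-F   [F ::= ( E )]
(E)-F => (E-F)-F   [E ::= E - F]
(E-F)-F => (E-F-F)-F   [E ::= E - F]
(E-F-F)-F => (F-F-F)-F   [E ::= F]
(F-F-F)-F => ((E)-F-F)-F   [F ::= ( E )]
((E)-F-F)-F => ((F)-F-F)-F   [E ::= F]
((F)-F-F)-F => ((i)-F-F)-F   [F ::= i]
((i)-F-F)-F => ((i)-i-F)-F   [F ::= i]
((i)-i-F)-F => ((i)-i-i)-F   [F ::= i]
((i)-i-i)-F => ((i)-i-i)-i   [F ::= i]

E => E-F => F-F => (E)-F => (E-F)-F => (E-F-F)-F => (F-F-F)-F => ((E)-F-F)-F => ((F)-F-F)-F => ((i)-F-F)-F => ((i)-i-F)-F => ((i)-i-i)-F => ((i)-i-i)-i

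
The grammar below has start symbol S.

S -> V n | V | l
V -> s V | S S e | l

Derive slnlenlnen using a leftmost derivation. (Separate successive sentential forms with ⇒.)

S ⇒ Vn ⇒ SSen ⇒ VnSen ⇒ SSenSen ⇒ VnSenSen ⇒ sVnSenSen ⇒ slnSenSen ⇒ slnlenSen ⇒ slnlenVnen ⇒ slnlenlnen

S ⇒ Vn   [S -> V n]
Vn ⇒ SSen   [V -> S S e]
SSen ⇒ VnSen   [S -> V n]
VnSen ⇒ SSenSen   [V -> S S e]
SSenSen ⇒ VnSenSen   [S -> V n]
VnSenSen ⇒ sVnSenSen   [V -> s V]
sVnSenSen ⇒ slnSenSen   [V -> l]
slnSenSen ⇒ slnlenSen   [S -> l]
slnlenSen ⇒ slnlenVnen   [S -> V n]
slnlenVnen ⇒ slnlenlnen   [V -> l]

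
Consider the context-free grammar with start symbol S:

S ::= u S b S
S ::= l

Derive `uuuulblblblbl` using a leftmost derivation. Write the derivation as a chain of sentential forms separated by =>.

S => uSbS   [S ::= u S b S]
uSbS => uuSbSbS   [S ::= u S b S]
uuSbSbS => uuuSbSbSbS   [S ::= u S b S]
uuuSbSbSbS => uuuuSbSbSbSbS   [S ::= u S b S]
uuuuSbSbSbSbS => uuuulbSbSbSbS   [S ::= l]
uuuulbSbSbSbS => uuuulblbSbSbS   [S ::= l]
uuuulblbSbSbS => uuuulblblbSbS   [S ::= l]
uuuulblblbSbS => uuuulblblblbS   [S ::= l]
uuuulblblblbS => uuuulblblblbl   [S ::= l]

S => uSbS => uuSbSbS => uuuSbSbSbS => uuuuSbSbSbSbS => uuuulbSbSbSbS => uuuulblbSbSbS => uuuulblblbSbS => uuuulblblblbS => uuuulblblblbl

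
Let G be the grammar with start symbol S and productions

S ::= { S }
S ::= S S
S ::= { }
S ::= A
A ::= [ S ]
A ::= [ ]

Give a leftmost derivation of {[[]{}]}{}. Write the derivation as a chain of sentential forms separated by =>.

S => SS => {S}S => {A}S => {[S]}S => {[SS]}S => {[AS]}S => {[[]S]}S => {[[]{}]}S => {[[]{}]}{}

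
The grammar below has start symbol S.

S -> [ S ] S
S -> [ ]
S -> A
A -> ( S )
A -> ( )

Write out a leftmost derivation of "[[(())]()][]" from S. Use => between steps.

S => [S]S   [S -> [ S ] S]
[S]S => [[S]S]S   [S -> [ S ] S]
[[S]S]S => [[A]S]S   [S -> A]
[[A]S]S => [[(S)]S]S   [A -> ( S )]
[[(S)]S]S => [[(A)]S]S   [S -> A]
[[(A)]S]S => [[(())]S]S   [A -> ( )]
[[(())]S]S => [[(())]A]S   [S -> A]
[[(())]A]S => [[(())]()]S   [A -> ( )]
[[(())]()]S => [[(())]()][]   [S -> [ ]]

S => [S]S => [[S]S]S => [[A]S]S => [[(S)]S]S => [[(A)]S]S => [[(())]S]S => [[(())]A]S => [[(())]()]S => [[(())]()][]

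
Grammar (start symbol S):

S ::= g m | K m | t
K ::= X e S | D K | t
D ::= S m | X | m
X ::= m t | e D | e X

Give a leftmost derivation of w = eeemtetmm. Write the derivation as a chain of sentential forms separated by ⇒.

S ⇒ Km ⇒ XeSm ⇒ eDeSm ⇒ eXeSm ⇒ eeDeSm ⇒ eeXeSm ⇒ eeeXeSm ⇒ eeemteSm ⇒ eeemteKmm ⇒ eeemtetmm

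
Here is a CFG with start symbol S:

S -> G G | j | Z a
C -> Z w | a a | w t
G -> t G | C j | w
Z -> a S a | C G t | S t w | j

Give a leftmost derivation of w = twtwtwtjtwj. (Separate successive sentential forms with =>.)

S => GG => tGG => twG => twtG => twtCj => twtZwj => twtCGtwj => twtwtGtwj => twtwtCjtwj => twtwtwtjtwj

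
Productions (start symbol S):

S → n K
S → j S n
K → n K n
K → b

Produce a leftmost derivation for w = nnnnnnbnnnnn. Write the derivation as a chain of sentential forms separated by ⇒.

S⇒nK⇒nnKn⇒nnnKnn⇒nnnnKnnn⇒nnnnnKnnnn⇒nnnnnnKnnnnn⇒nnnnnnbnnnnn

S ⇒ nK   [S → n K]
nK ⇒ nnKn   [K → n K n]
nnKn ⇒ nnnKnn   [K → n K n]
nnnKnn ⇒ nnnnKnnn   [K → n K n]
nnnnKnnn ⇒ nnnnnKnnnn   [K → n K n]
nnnnnKnnnn ⇒ nnnnnnKnnnnn   [K → n K n]
nnnnnnKnnnnn ⇒ nnnnnnbnnnnn   [K → b]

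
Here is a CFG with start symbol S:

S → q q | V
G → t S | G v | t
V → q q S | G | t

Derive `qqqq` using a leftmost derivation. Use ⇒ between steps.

S ⇒ V   [S → V]
V ⇒ qqS   [V → q q S]
qqS ⇒ qqqq   [S → q q]

S ⇒ V ⇒ qqS ⇒ qqqq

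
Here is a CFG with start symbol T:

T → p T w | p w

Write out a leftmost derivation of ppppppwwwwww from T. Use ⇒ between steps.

T⇒pTw⇒ppTww⇒pppTwww⇒ppppTwwww⇒pppppTwwwww⇒ppppppwwwwww

T ⇒ pTw   [T → p T w]
pTw ⇒ ppTww   [T → p T w]
ppTww ⇒ pppTwww   [T → p T w]
pppTwww ⇒ ppppTwwww   [T → p T w]
ppppTwwww ⇒ pppppTwwwww   [T → p T w]
pppppTwwwww ⇒ ppppppwwwwww   [T → p w]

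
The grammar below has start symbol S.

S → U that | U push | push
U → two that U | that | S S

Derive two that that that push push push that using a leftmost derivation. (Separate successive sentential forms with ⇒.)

S ⇒ U that ⇒ S S that ⇒ U push S that ⇒ two that U push S that ⇒ two that S S push S that ⇒ two that U that S push S that ⇒ two that that that S push S that ⇒ two that that that push push S that ⇒ two that that that push push push that

S ⇒ U that   [S → U that]
U that ⇒ S S that   [U → S S]
S S that ⇒ U push S that   [S → U push]
U push S that ⇒ two that U push S that   [U → two that U]
two that U push S that ⇒ two that S S push S that   [U → S S]
two that S S push S that ⇒ two that U that S push S that   [S → U that]
two that U that S push S that ⇒ two that that that S push S that   [U → that]
two that that that S push S that ⇒ two that that that push push S that   [S → push]
two that that that push push S that ⇒ two that that that push push push that   [S → push]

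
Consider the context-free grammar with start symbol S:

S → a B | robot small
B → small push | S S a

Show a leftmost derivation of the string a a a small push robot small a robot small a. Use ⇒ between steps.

S ⇒ a B ⇒ a S S a ⇒ a a B S a ⇒ a a S S a S a ⇒ a a a B S a S a ⇒ a a a small push S a S a ⇒ a a a small push robot small a S a ⇒ a a a small push robot small a robot small a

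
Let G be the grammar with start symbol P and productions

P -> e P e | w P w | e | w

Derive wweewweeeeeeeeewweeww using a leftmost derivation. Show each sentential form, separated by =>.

P => wPw => wwPww => wwePeww => wweePeeww => wweewPweeww => wweewwPwweeww => wweewwePewweeww => wweewweePeewweeww => wweewweeePeeewweeww => wweewweeeePeeeewweeww => wweewweeeeeeeeewweeww

P => wPw   [P -> w P w]
wPw => wwPww   [P -> w P w]
wwPww => wwePeww   [P -> e P e]
wwePeww => wweePeeww   [P -> e P e]
wweePeeww => wweewPweeww   [P -> w P w]
wweewPweeww => wweewwPwweeww   [P -> w P w]
wweewwPwweeww => wweewwePewweeww   [P -> e P e]
wweewwePewweeww => wweewweePeewweeww   [P -> e P e]
wweewweePeewweeww => wweewweeePeeewweeww   [P -> e P e]
wweewweeePeeewweeww => wweewweeeePeeeewweeww   [P -> e P e]
wweewweeeePeeeewweeww => wweewweeeeeeeeewweeww   [P -> e]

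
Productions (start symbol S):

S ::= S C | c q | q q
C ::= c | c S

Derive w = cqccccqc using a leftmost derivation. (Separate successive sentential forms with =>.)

S => SC => SCC => SCCC => SCCCC => cqCCCC => cqcCCC => cqccCC => cqcccSC => cqccccqC => cqccccqc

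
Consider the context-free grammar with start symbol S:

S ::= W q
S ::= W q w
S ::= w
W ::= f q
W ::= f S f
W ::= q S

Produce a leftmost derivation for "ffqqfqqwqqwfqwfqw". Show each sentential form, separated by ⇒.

S⇒Wqw⇒fSfqw⇒fWqwfqw⇒ffSfqwfqw⇒ffWqwfqwfqw⇒ffqSqwfqwfqw⇒ffqWqqwfqwfqw⇒ffqqSqqwfqwfqw⇒ffqqWqwqqwfqwfqw⇒ffqqfqqwqqwfqwfqw

S ⇒ Wqw   [S ::= W q w]
Wqw ⇒ fSfqw   [W ::= f S f]
fSfqw ⇒ fWqwfqw   [S ::= W q w]
fWqwfqw ⇒ ffSfqwfqw   [W ::= f S f]
ffSfqwfqw ⇒ ffWqwfqwfqw   [S ::= W q w]
ffWqwfqwfqw ⇒ ffqSqwfqwfqw   [W ::= q S]
ffqSqwfqwfqw ⇒ ffqWqqwfqwfqw   [S ::= W q]
ffqWqqwfqwfqw ⇒ ffqqSqqwfqwfqw   [W ::= q S]
ffqqSqqwfqwfqw ⇒ ffqqWqwqqwfqwfqw   [S ::= W q w]
ffqqWqwqqwfqwfqw ⇒ ffqqfqqwqqwfqwfqw   [W ::= f q]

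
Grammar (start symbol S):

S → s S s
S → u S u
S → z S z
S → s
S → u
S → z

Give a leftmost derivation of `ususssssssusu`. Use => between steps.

S => uSu   [S → u S u]
uSu => usSsu   [S → s S s]
usSsu => usuSusu   [S → u S u]
usuSusu => ususSsusu   [S → s S s]
ususSsusu => usussSssusu   [S → s S s]
usussSssusu => ususssSsssusu   [S → s S s]
ususssSsssusu => ususssssssusu   [S → s]

S => uSu => usSsu => usuSusu => ususSsusu => usussSssusu => ususssSsssusu => ususssssssusu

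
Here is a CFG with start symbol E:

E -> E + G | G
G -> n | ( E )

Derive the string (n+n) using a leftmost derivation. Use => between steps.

E => G   [E -> G]
G => (E)   [G -> ( E )]
(E) => (E+G)   [E -> E + G]
(E+G) => (G+G)   [E -> G]
(G+G) => (n+G)   [G -> n]
(n+G) => (n+n)   [G -> n]

E => G => (E) => (E+G) => (G+G) => (n+G) => (n+n)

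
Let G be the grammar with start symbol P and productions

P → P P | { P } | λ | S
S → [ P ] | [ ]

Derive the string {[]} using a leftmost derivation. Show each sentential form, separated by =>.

P => {P} => {PP} => {SP} => {[]P} => {[]}

P => {P}   [P → { P }]
{P} => {PP}   [P → P P]
{PP} => {SP}   [P → S]
{SP} => {[]P}   [S → [ ]]
{[]P} => {[]}   [P → λ]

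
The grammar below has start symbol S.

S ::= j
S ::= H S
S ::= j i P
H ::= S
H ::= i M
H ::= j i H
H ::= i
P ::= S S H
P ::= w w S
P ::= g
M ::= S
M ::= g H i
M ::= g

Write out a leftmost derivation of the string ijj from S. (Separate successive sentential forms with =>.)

S => HS   [S ::= H S]
HS => SS   [H ::= S]
SS => HSS   [S ::= H S]
HSS => iSS   [H ::= i]
iSS => ijS   [S ::= j]
ijS => ijj   [S ::= j]

S => HS => SS => HSS => iSS => ijS => ijj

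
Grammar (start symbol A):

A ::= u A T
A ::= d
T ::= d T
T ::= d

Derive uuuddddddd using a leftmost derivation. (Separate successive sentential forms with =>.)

A => uAT => uuATT => uuuATTT => uuudTTT => uuuddTT => uuudddTT => uuuddddTT => uuudddddT => uuuddddddT => uuuddddddd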